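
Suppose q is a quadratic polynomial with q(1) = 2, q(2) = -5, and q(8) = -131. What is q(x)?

Using the Lagrange interpolation formula with nodes 1, 2, 8:
  L_0(x) = (x - 2)(x - 8) / 7
  L_1(x) = (x - 1)(x - 8) / -6
  L_2(x) = (x - 1)(x - 2) / 42
Then q(x) = 2·L_0(x) - 5·L_1(x) - 131·L_2(x).
Expanding and collecting terms gives q(x) = -2x² - x + 5.
Check: q(2) = -5. ✓

q(x) = -2x^2 - x + 5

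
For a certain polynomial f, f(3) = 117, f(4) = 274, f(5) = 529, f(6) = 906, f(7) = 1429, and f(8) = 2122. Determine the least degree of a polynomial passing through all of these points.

3

Forward differences of the values at u = 3, 4, 5, 6, 7, 8:
  f  : 117  274  529  906  1429  2122
  Δ  : 157  255  377  523  693
  Δ^2: 98  122  146  170
  Δ^3: 24  24  24
  Δ^4: 0  0
  Δ^5: 0
The third differences are constant (24) and nonzero, while all higher differences vanish, so the minimal degree is 3.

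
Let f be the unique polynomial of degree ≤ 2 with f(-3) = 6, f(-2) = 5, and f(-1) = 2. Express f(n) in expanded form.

Write f(n) = an^2 + bn + c. Substituting each data point gives a linear system:
  9a - 3b + c = 6
  4a - 2b + c = 5
  a - b + c = 2
Solving the system yields a = -1, b = -6, c = -3.
So f(n) = -n^2 - 6n - 3.
Check: f(-1) = 2. ✓

f(n) = -n^2 - 6n - 3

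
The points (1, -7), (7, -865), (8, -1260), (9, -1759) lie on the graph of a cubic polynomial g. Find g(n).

g(n) = -2n^3 - 4n^2 + 3n - 4

Write g(n) = an^3 + bn^2 + cn + d. Substituting each data point gives a linear system:
  a + b + c + d = -7
  343a + 49b + 7c + d = -865
  512a + 64b + 8c + d = -1260
  729a + 81b + 9c + d = -1759
Solving the system yields a = -2, b = -4, c = 3, d = -4.
So g(n) = -2n^3 - 4n^2 + 3n - 4.
Check: g(9) = -1759. ✓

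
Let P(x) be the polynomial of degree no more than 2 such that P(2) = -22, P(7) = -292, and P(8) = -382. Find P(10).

Using the Lagrange interpolation formula with nodes 2, 7, 8:
  L_0(x) = (x - 7)(x - 8) / 30
  L_1(x) = (x - 2)(x - 8) / -5
  L_2(x) = (x - 2)(x - 7) / 6
Then P(x) = -22·L_0(x) - 292·L_1(x) - 382·L_2(x).
Expanding and collecting terms gives P(x) = -6x^2 + 2.
Evaluating at x = 10: P(10) = -598.

-598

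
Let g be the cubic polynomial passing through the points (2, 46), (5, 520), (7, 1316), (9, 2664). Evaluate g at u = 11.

Using the Lagrange interpolation formula with nodes 2, 5, 7, 9:
  L_0(u) = (u - 5)(u - 7)(u - 9) / -105
  L_1(u) = (u - 2)(u - 7)(u - 9) / 24
  L_2(u) = (u - 2)(u - 5)(u - 9) / -20
  L_3(u) = (u - 2)(u - 5)(u - 7) / 56
Then g(u) = 46·L_0(u) + 520·L_1(u) + 1316·L_2(u) + 2664·L_3(u).
Expanding and collecting terms gives g(u) = 3u^3 + 6u^2 - u.
Evaluating at u = 11: g(11) = 4708.

4708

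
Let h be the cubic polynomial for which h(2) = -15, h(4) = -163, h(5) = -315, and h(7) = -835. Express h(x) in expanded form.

h(x) = -2x^3 - 4x^2 + 6x + 5

Using the Lagrange interpolation formula with nodes 2, 4, 5, 7:
  L_0(x) = (x - 4)(x - 5)(x - 7) / -30
  L_1(x) = (x - 2)(x - 5)(x - 7) / 6
  L_2(x) = (x - 2)(x - 4)(x - 7) / -6
  L_3(x) = (x - 2)(x - 4)(x - 5) / 30
Then h(x) = -15·L_0(x) - 163·L_1(x) - 315·L_2(x) - 835·L_3(x).
Expanding and collecting terms gives h(x) = -2x^3 - 4x^2 + 6x + 5.
Check: h(7) = -835. ✓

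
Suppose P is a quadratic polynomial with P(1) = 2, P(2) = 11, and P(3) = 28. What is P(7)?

Using the Lagrange interpolation formula with nodes 1, 2, 3:
  L_0(t) = (t - 2)(t - 3) / 2
  L_1(t) = (t - 1)(t - 3) / -1
  L_2(t) = (t - 1)(t - 2) / 2
Then P(t) = 2·L_0(t) + 11·L_1(t) + 28·L_2(t).
Expanding and collecting terms gives P(t) = 4t^2 - 3t + 1.
Evaluating at t = 7: P(7) = 176.

176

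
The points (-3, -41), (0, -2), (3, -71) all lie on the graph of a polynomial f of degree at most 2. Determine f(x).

f(x) = -6x^2 - 5x - 2

Using the Lagrange interpolation formula with nodes -3, 0, 3:
  L_0(x) = x(x - 3) / 18
  L_1(x) = (x + 3)(x - 3) / -9
  L_2(x) = (x + 3)x / 18
Then f(x) = -41·L_0(x) - 2·L_1(x) - 71·L_2(x).
Expanding and collecting terms gives f(x) = -6x^2 - 5x - 2.
Check: f(-3) = -41. ✓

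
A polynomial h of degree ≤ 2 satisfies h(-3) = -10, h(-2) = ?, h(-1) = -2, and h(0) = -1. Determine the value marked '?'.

On equispaced nodes a degree-2 polynomial has vanishing third forward difference, so
  - h(-3) + 3·h(-2) - 3·h(-1) + h(0) = 0.
Substituting the known values and solving for h(-2):
  3·h(-2) = -15
  h(-2) = -5.

-5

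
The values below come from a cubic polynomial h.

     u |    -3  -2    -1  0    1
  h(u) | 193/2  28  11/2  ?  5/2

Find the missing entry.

5

On equispaced nodes a degree-3 polynomial has vanishing fourth forward difference, so
  h(-3) - 4·h(-2) + 6·h(-1) - 4·h(0) + h(1) = 0.
Substituting the known values and solving for h(0):
  -4·h(0) = -20
  h(0) = 5.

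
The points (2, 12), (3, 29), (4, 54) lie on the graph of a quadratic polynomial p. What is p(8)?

Write p(n) = an^2 + bn + c. Substituting each data point gives a linear system:
  4a + 2b + c = 12
  9a + 3b + c = 29
  16a + 4b + c = 54
Solving the system yields a = 4, b = -3, c = 2.
So p(n) = 4n^2 - 3n + 2.
Then p(8) = 234.

234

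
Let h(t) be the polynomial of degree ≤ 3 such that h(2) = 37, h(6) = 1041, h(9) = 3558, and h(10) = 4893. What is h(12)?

Using the Lagrange interpolation formula with nodes 2, 6, 9, 10:
  L_0(t) = (t - 6)(t - 9)(t - 10) / -224
  L_1(t) = (t - 2)(t - 9)(t - 10) / 48
  L_2(t) = (t - 2)(t - 6)(t - 10) / -21
  L_3(t) = (t - 2)(t - 6)(t - 9) / 32
Then h(t) = 37·L_0(t) + 1041·L_1(t) + 3558·L_2(t) + 4893·L_3(t).
Expanding and collecting terms gives h(t) = 5t³ - t² - t + 3.
Evaluating at t = 12: h(12) = 8487.

8487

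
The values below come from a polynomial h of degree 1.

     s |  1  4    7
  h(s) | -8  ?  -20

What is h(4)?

-14

The 2 known points determine the degree-1 polynomial uniquely.
Write h(s) = as + b. Substituting each data point gives a linear system:
  a + b = -8
  7a + b = -20
Solving the system yields a = -2, b = -6.
So h(s) = -2s - 6.
Then h(4) = -14.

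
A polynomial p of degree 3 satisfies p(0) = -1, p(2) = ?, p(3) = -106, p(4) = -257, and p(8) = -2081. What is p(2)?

The 4 known points determine the degree-3 polynomial uniquely.
Write p(n) = an^3 + bn^2 + cn + d. Substituting each data point gives a linear system:
  d = -1
  27a + 9b + 3c + d = -106
  64a + 16b + 4c + d = -257
  512a + 64b + 8c + d = -2081
Solving the system yields a = -4, b = -1, c = 4, d = -1.
So p(n) = -4n^3 - n^2 + 4n - 1.
Then p(2) = -29.

-29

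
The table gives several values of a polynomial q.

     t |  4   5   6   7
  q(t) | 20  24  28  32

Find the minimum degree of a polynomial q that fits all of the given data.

1

Forward differences of the values at t = 4, 5, 6, 7:
  q  : 20  24  28  32
  Δ  : 4  4  4
  Δ^2: 0  0
  Δ^3: 0
The first differences are constant (4) and nonzero, while all higher differences vanish, so the minimal degree is 1.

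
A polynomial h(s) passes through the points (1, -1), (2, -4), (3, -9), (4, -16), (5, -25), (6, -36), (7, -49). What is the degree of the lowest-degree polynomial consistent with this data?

Forward differences of the values at s = 1, 2, 3, 4, 5, 6, 7:
  h  : -1  -4  -9  -16  -25  -36  -49
  Δ  : -3  -5  -7  -9  -11  -13
  Δ^2: -2  -2  -2  -2  -2
  Δ^3: 0  0  0  0
  Δ^4: 0  0  0
  Δ^5: 0  0
  Δ^6: 0
The second differences are constant (-2) and nonzero, while all higher differences vanish, so the minimal degree is 2.

2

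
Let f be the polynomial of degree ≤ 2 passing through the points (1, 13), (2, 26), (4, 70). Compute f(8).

Using the Lagrange interpolation formula with nodes 1, 2, 4:
  L_0(u) = (u - 2)(u - 4) / 3
  L_1(u) = (u - 1)(u - 4) / -2
  L_2(u) = (u - 1)(u - 2) / 6
Then f(u) = 13·L_0(u) + 26·L_1(u) + 70·L_2(u).
Expanding and collecting terms gives f(u) = 3u^2 + 4u + 6.
Evaluating at u = 8: f(8) = 230.

230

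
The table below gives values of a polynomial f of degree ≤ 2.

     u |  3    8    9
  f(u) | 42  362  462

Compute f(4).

82

Write f(u) = au^2 + bu + c. Substituting each data point gives a linear system:
  9a + 3b + c = 42
  64a + 8b + c = 362
  81a + 9b + c = 462
Solving the system yields a = 6, b = -2, c = -6.
So f(u) = 6u^2 - 2u - 6.
Then f(4) = 82.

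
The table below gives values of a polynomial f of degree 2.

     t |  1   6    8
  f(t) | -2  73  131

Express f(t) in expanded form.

Using the Lagrange interpolation formula with nodes 1, 6, 8:
  L_0(t) = (t - 6)(t - 8) / 35
  L_1(t) = (t - 1)(t - 8) / -10
  L_2(t) = (t - 1)(t - 6) / 14
Then f(t) = -2·L_0(t) + 73·L_1(t) + 131·L_2(t).
Expanding and collecting terms gives f(t) = 2t² + t - 5.
Check: f(1) = -2. ✓

f(t) = 2t^2 + t - 5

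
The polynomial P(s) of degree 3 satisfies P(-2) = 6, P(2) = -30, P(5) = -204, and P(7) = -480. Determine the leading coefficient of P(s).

Write P(s) = as^3 + bs^2 + cs + d. Substituting each data point gives a linear system:
  -8a + 4b - 2c + d = 6
  8a + 4b + 2c + d = -30
  125a + 25b + 5c + d = -204
  343a + 49b + 7c + d = -480
Solving the system yields a = -1, b = -2, c = -5, d = -4.
So P(s) = -s^3 - 2s^2 - 5s - 4.
The leading coefficient is -1.

-1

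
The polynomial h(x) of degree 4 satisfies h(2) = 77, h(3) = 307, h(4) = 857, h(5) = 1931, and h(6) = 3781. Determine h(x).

Write h(x) = ax^4 + bx^3 + cx^2 + dx + e. Substituting each data point gives a linear system:
  16a + 8b + 4c + 2d + e = 77
  81a + 27b + 9c + 3d + e = 307
  256a + 64b + 16c + 4d + e = 857
  625a + 125b + 25c + 5d + e = 1931
  1296a + 216b + 36c + 6d + e = 3781
Solving the system yields a = 2, b = 6, c = -4, d = 6, e = 1.
So h(x) = 2x⁴ + 6x³ - 4x² + 6x + 1.
Check: h(6) = 3781. ✓

h(x) = 2x^4 + 6x^3 - 4x^2 + 6x + 1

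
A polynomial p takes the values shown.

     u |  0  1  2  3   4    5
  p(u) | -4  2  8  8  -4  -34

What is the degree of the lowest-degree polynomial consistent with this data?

3

Forward differences of the values at u = 0, 1, 2, 3, 4, 5:
  p  : -4  2  8  8  -4  -34
  Δ  : 6  6  0  -12  -30
  Δ^2: 0  -6  -12  -18
  Δ^3: -6  -6  -6
  Δ^4: 0  0
  Δ^5: 0
The third differences are constant (-6) and nonzero, while all higher differences vanish, so the minimal degree is 3.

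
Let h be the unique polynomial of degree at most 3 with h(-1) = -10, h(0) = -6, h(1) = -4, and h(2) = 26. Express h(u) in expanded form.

Write h(u) = au^3 + bu^2 + cu + d. Substituting each data point gives a linear system:
  -a + b - c + d = -10
  d = -6
  a + b + c + d = -4
  8a + 4b + 2c + d = 26
Solving the system yields a = 5, b = -1, c = -2, d = -6.
So h(u) = 5u³ - u² - 2u - 6.
Check: h(-1) = -10. ✓

h(u) = 5u^3 - u^2 - 2u - 6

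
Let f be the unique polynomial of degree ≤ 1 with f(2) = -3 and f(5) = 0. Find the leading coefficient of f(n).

Write f(n) = an + b. Substituting each data point gives a linear system:
  2a + b = -3
  5a + b = 0
Solving the system yields a = 1, b = -5.
So f(n) = n - 5.
The leading coefficient is 1.

1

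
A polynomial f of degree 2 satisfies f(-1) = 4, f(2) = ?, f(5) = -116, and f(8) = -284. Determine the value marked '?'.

On equispaced nodes a degree-2 polynomial has vanishing third forward difference, so
  - f(-1) + 3·f(2) - 3·f(5) + f(8) = 0.
Substituting the known values and solving for f(2):
  3·f(2) = -60
  f(2) = -20.

-20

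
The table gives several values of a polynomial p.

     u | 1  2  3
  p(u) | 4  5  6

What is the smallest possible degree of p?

1

Forward differences of the values at u = 1, 2, 3:
  p  : 4  5  6
  Δ  : 1  1
  Δ^2: 0
The first differences are constant (1) and nonzero, while all higher differences vanish, so the minimal degree is 1.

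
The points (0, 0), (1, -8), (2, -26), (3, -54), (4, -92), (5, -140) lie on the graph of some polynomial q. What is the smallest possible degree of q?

Forward differences of the values at u = 0, 1, 2, 3, 4, 5:
  q  : 0  -8  -26  -54  -92  -140
  Δ  : -8  -18  -28  -38  -48
  Δ^2: -10  -10  -10  -10
  Δ^3: 0  0  0
  Δ^4: 0  0
  Δ^5: 0
The second differences are constant (-10) and nonzero, while all higher differences vanish, so the minimal degree is 2.

2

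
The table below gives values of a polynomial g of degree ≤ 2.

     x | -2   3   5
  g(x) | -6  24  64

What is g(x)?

g(x) = 2x^2 + 4x - 6

Using the Lagrange interpolation formula with nodes -2, 3, 5:
  L_0(x) = (x - 3)(x - 5) / 35
  L_1(x) = (x + 2)(x - 5) / -10
  L_2(x) = (x + 2)(x - 3) / 14
Then g(x) = -6·L_0(x) + 24·L_1(x) + 64·L_2(x).
Expanding and collecting terms gives g(x) = 2x² + 4x - 6.
Check: g(5) = 64. ✓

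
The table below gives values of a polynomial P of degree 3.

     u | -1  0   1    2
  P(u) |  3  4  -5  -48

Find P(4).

Write P(u) = au^3 + bu^2 + cu + d. Substituting each data point gives a linear system:
  -a + b - c + d = 3
  d = 4
  a + b + c + d = -5
  8a + 4b + 2c + d = -48
Solving the system yields a = -4, b = -5, c = 0, d = 4.
So P(u) = -4u^3 - 5u^2 + 4.
Then P(4) = -332.

-332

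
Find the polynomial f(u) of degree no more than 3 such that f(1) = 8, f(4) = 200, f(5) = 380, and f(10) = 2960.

Using the Lagrange interpolation formula with nodes 1, 4, 5, 10:
  L_0(u) = (u - 4)(u - 5)(u - 10) / -108
  L_1(u) = (u - 1)(u - 5)(u - 10) / 18
  L_2(u) = (u - 1)(u - 4)(u - 10) / -20
  L_3(u) = (u - 1)(u - 4)(u - 5) / 270
Then f(u) = 8·L_0(u) + 200·L_1(u) + 380·L_2(u) + 2960·L_3(u).
Expanding and collecting terms gives f(u) = 3u^3 - u^2 + 6u.
Check: f(4) = 200. ✓

f(u) = 3u^3 - u^2 + 6u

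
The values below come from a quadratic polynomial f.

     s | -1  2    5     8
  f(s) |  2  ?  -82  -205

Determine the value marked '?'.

-13

On equispaced nodes a degree-2 polynomial has vanishing third forward difference, so
  - f(-1) + 3·f(2) - 3·f(5) + f(8) = 0.
Substituting the known values and solving for f(2):
  3·f(2) = -39
  f(2) = -13.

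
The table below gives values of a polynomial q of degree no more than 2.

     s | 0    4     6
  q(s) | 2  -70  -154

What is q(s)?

Write q(s) = as^2 + bs + c. Substituting each data point gives a linear system:
  c = 2
  16a + 4b + c = -70
  36a + 6b + c = -154
Solving the system yields a = -4, b = -2, c = 2.
So q(s) = -4s^2 - 2s + 2.
Check: q(0) = 2. ✓

q(s) = -4s^2 - 2s + 2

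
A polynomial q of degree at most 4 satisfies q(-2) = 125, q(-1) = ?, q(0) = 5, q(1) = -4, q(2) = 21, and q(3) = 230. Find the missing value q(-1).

The 5 known points determine the degree-4 polynomial uniquely.
Write q(x) = ax^4 + bx^3 + cx^2 + dx + e. Substituting each data point gives a linear system:
  16a - 8b + 4c - 2d + e = 125
  e = 5
  a + b + c + d + e = -4
  16a + 8b + 4c + 2d + e = 21
  81a + 27b + 9c + 3d + e = 230
Solving the system yields a = 5, b = -5, c = -3, d = -6, e = 5.
So q(x) = 5x^4 - 5x^3 - 3x^2 - 6x + 5.
Then q(-1) = 18.

18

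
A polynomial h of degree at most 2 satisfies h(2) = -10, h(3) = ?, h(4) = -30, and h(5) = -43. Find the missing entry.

On equispaced nodes a degree-2 polynomial has vanishing third forward difference, so
  - h(2) + 3·h(3) - 3·h(4) + h(5) = 0.
Substituting the known values and solving for h(3):
  3·h(3) = -57
  h(3) = -19.

-19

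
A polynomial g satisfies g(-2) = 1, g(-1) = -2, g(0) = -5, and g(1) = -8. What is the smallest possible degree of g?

1

Forward differences of the values at s = -2, -1, 0, 1:
  g  : 1  -2  -5  -8
  Δ  : -3  -3  -3
  Δ^2: 0  0
  Δ^3: 0
The first differences are constant (-3) and nonzero, while all higher differences vanish, so the minimal degree is 1.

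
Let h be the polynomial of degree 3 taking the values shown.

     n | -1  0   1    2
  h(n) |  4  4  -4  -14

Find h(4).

-16

Using the Lagrange interpolation formula with nodes -1, 0, 1, 2:
  L_0(n) = n(n - 1)(n - 2) / -6
  L_1(n) = (n + 1)(n - 1)(n - 2) / 2
  L_2(n) = (n + 1)n(n - 2) / -2
  L_3(n) = (n + 1)n(n - 1) / 6
Then h(n) = 4·L_0(n) + 4·L_1(n) - 4·L_2(n) - 14·L_3(n).
Expanding and collecting terms gives h(n) = n³ - 4n² - 5n + 4.
Evaluating at n = 4: h(4) = -16.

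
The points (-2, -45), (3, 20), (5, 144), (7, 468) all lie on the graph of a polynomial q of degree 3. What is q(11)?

2100

Write q(n) = an^3 + bn^2 + cn + d. Substituting each data point gives a linear system:
  -8a + 4b - 2c + d = -45
  27a + 9b + 3c + d = 20
  125a + 25b + 5c + d = 144
  343a + 49b + 7c + d = 468
Solving the system yields a = 2, b = -5, c = 4, d = -1.
So q(n) = 2n^3 - 5n^2 + 4n - 1.
Then q(11) = 2100.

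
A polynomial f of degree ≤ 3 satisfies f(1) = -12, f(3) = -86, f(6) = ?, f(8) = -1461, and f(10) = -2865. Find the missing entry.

-617

The 4 known points determine the degree-3 polynomial uniquely.
Write f(x) = ax^3 + bx^2 + cx + d. Substituting each data point gives a linear system:
  a + b + c + d = -12
  27a + 9b + 3c + d = -86
  512a + 64b + 8c + d = -1461
  1000a + 100b + 10c + d = -2865
Solving the system yields a = -3, b = 2, c = -6, d = -5.
So f(x) = -3x^3 + 2x^2 - 6x - 5.
Then f(6) = -617.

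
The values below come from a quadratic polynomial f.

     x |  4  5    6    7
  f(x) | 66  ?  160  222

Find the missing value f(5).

108

The 3 known points determine the degree-2 polynomial uniquely.
Write f(x) = ax^2 + bx + c. Substituting each data point gives a linear system:
  16a + 4b + c = 66
  36a + 6b + c = 160
  49a + 7b + c = 222
Solving the system yields a = 5, b = -3, c = -2.
So f(x) = 5x^2 - 3x - 2.
Then f(5) = 108.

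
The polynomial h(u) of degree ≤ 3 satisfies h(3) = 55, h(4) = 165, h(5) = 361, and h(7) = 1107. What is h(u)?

h(u) = 4u^3 - 5u^2 - 3u + 1

Write h(u) = au^3 + bu^2 + cu + d. Substituting each data point gives a linear system:
  27a + 9b + 3c + d = 55
  64a + 16b + 4c + d = 165
  125a + 25b + 5c + d = 361
  343a + 49b + 7c + d = 1107
Solving the system yields a = 4, b = -5, c = -3, d = 1.
So h(u) = 4u^3 - 5u^2 - 3u + 1.
Check: h(7) = 1107. ✓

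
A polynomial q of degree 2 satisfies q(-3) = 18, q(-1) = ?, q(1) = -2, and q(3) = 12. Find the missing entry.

0

On equispaced nodes a degree-2 polynomial has vanishing third forward difference, so
  - q(-3) + 3·q(-1) - 3·q(1) + q(3) = 0.
Substituting the known values and solving for q(-1):
  3·q(-1) = 0
  q(-1) = 0.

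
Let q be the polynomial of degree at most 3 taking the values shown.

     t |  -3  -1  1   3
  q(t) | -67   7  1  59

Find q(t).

q(t) = 3t^3 - t^2 - 6t + 5

Write q(t) = at^3 + bt^2 + ct + d. Substituting each data point gives a linear system:
  -27a + 9b - 3c + d = -67
  -a + b - c + d = 7
  a + b + c + d = 1
  27a + 9b + 3c + d = 59
Solving the system yields a = 3, b = -1, c = -6, d = 5.
So q(t) = 3t³ - t² - 6t + 5.
Check: q(3) = 59. ✓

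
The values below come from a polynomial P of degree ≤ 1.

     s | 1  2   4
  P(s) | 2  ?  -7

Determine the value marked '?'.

-1

The 2 known points determine the degree-1 polynomial uniquely.
Write P(s) = as + b. Substituting each data point gives a linear system:
  a + b = 2
  4a + b = -7
Solving the system yields a = -3, b = 5.
So P(s) = -3s + 5.
Then P(2) = -1.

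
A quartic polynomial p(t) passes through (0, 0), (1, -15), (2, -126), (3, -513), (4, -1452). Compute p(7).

-11781

Write p(t) = at^4 + bt^3 + ct^2 + dt + e. Substituting each data point gives a linear system:
  e = 0
  a + b + c + d + e = -15
  16a + 8b + 4c + 2d + e = -126
  81a + 27b + 9c + 3d + e = -513
  256a + 64b + 16c + 4d + e = -1452
Solving the system yields a = -4, b = -6, c = -2, d = -3, e = 0.
So p(t) = -4t⁴ - 6t³ - 2t² - 3t.
Then p(7) = -11781.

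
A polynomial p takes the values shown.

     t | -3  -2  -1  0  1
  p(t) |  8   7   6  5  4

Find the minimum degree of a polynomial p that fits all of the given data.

Forward differences of the values at t = -3, -2, -1, 0, 1:
  p  : 8  7  6  5  4
  Δ  : -1  -1  -1  -1
  Δ^2: 0  0  0
  Δ^3: 0  0
  Δ^4: 0
The first differences are constant (-1) and nonzero, while all higher differences vanish, so the minimal degree is 1.

1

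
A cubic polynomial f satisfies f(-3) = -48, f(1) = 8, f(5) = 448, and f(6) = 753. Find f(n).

Using the Lagrange interpolation formula with nodes -3, 1, 5, 6:
  L_0(n) = (n - 1)(n - 5)(n - 6) / -288
  L_1(n) = (n + 3)(n - 5)(n - 6) / 80
  L_2(n) = (n + 3)(n - 1)(n - 6) / -32
  L_3(n) = (n + 3)(n - 1)(n - 5) / 45
Then f(n) = -48·L_0(n) + 8·L_1(n) + 448·L_2(n) + 753·L_3(n).
Expanding and collecting terms gives f(n) = 3n^3 + 3n^2 - n + 3.
Check: f(5) = 448. ✓

f(n) = 3n^3 + 3n^2 - n + 3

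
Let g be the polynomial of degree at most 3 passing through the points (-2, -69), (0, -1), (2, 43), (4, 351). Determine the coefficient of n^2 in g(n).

-3

Write g(n) = an^3 + bn^2 + cn + d. Substituting each data point gives a linear system:
  -8a + 4b - 2c + d = -69
  d = -1
  8a + 4b + 2c + d = 43
  64a + 16b + 4c + d = 351
Solving the system yields a = 6, b = -3, c = 4, d = -1.
So g(n) = 6n^3 - 3n^2 + 4n - 1.
The coefficient of n^2 is -3.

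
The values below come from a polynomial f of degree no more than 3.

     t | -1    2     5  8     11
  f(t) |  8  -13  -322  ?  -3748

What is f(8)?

On equispaced nodes a degree-3 polynomial has vanishing fourth forward difference, so
  f(-1) - 4·f(2) + 6·f(5) - 4·f(8) + f(11) = 0.
Substituting the known values and solving for f(8):
  -4·f(8) = 5620
  f(8) = -1405.

-1405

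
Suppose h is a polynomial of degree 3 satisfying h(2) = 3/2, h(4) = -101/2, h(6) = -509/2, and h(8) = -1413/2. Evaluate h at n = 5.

-255/2

Write h(n) = an^3 + bn^2 + cn + d. Substituting each data point gives a linear system:
  8a + 4b + 2c + d = 3/2
  64a + 16b + 4c + d = -101/2
  216a + 36b + 6c + d = -509/2
  512a + 64b + 8c + d = -1413/2
Solving the system yields a = -2, b = 5, c = 0, d = -5/2.
So h(n) = -2n^3 + 5n^2 - 5/2.
Then h(5) = -255/2.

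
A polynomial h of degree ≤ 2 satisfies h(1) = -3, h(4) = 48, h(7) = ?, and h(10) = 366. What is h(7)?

On equispaced nodes a degree-2 polynomial has vanishing third forward difference, so
  - h(1) + 3·h(4) - 3·h(7) + h(10) = 0.
Substituting the known values and solving for h(7):
  -3·h(7) = -513
  h(7) = 171.

171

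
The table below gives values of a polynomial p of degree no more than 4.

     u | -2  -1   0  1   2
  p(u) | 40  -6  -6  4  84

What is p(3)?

Forward differences of the values at u = -2, -1, 0, 1, 2:
  p  : 40  -6  -6  4  84
  Δ  : -46  0  10  80
  Δ^2: 46  10  70
  Δ^3: -36  60
  Δ^4: 96
The fourth differences are constant, confirming degree 4.
Interpolating (Newton forward form) and evaluating at u = 3 gives p(3) = 390.

390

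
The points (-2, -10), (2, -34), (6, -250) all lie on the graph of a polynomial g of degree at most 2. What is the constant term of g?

Write g(x) = ax^2 + bx + c. Substituting each data point gives a linear system:
  4a - 2b + c = -10
  4a + 2b + c = -34
  36a + 6b + c = -250
Solving the system yields a = -6, b = -6, c = 2.
So g(x) = -6x² - 6x + 2.
The constant term is 2.

2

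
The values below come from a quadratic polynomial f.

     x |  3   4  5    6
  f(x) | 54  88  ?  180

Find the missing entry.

On equispaced nodes a degree-2 polynomial has vanishing third forward difference, so
  - f(3) + 3·f(4) - 3·f(5) + f(6) = 0.
Substituting the known values and solving for f(5):
  -3·f(5) = -390
  f(5) = 130.

130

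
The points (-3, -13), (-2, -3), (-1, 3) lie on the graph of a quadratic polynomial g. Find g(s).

Using the Lagrange interpolation formula with nodes -3, -2, -1:
  L_0(s) = (s + 2)(s + 1) / 2
  L_1(s) = (s + 3)(s + 1) / -1
  L_2(s) = (s + 3)(s + 2) / 2
Then g(s) = -13·L_0(s) - 3·L_1(s) + 3·L_2(s).
Expanding and collecting terms gives g(s) = -2s^2 + 5.
Check: g(-2) = -3. ✓

g(s) = -2s^2 + 5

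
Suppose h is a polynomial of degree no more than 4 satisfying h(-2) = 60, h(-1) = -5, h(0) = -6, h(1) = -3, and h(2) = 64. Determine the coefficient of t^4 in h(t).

5

Write h(t) = at^4 + bt^3 + ct^2 + dt + e. Substituting each data point gives a linear system:
  16a - 8b + 4c - 2d + e = 60
  a - b + c - d + e = -5
  e = -6
  a + b + c + d + e = -3
  16a + 8b + 4c + 2d + e = 64
Solving the system yields a = 5, b = 0, c = -3, d = 1, e = -6.
So h(t) = 5t^4 - 3t^2 + t - 6.
The leading coefficient is 5.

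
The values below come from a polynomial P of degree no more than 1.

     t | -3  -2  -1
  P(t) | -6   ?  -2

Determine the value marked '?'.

The 2 known points determine the degree-1 polynomial uniquely.
Write P(t) = at + b. Substituting each data point gives a linear system:
  -3a + b = -6
  -a + b = -2
Solving the system yields a = 2, b = 0.
So P(t) = 2t.
Then P(-2) = -4.

-4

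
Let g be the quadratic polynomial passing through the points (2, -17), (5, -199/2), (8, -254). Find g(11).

-961/2

Using the Lagrange interpolation formula with nodes 2, 5, 8:
  L_0(u) = (u - 5)(u - 8) / 18
  L_1(u) = (u - 2)(u - 8) / -9
  L_2(u) = (u - 2)(u - 5) / 18
Then g(u) = -17·L_0(u) - 199/2·L_1(u) - 254·L_2(u).
Expanding and collecting terms gives g(u) = -4u^2 + (1/2)u - 2.
Evaluating at u = 11: g(11) = -961/2.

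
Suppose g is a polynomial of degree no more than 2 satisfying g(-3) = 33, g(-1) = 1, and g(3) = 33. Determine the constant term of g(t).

Write g(t) = at^2 + bt + c. Substituting each data point gives a linear system:
  9a - 3b + c = 33
  a - b + c = 1
  9a + 3b + c = 33
Solving the system yields a = 4, b = 0, c = -3.
So g(t) = 4t^2 - 3.
The constant term is -3.

-3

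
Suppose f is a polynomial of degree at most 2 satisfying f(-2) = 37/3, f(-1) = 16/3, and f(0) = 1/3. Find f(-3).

Write f(n) = an^2 + bn + c. Substituting each data point gives a linear system:
  4a - 2b + c = 37/3
  a - b + c = 16/3
  c = 1/3
Solving the system yields a = 1, b = -4, c = 1/3.
So f(n) = n^2 - 4n + 1/3.
Then f(-3) = 64/3.

64/3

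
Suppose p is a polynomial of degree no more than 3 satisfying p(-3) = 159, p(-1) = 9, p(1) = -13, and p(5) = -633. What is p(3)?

-147

Using the Lagrange interpolation formula with nodes -3, -1, 1, 5:
  L_0(x) = (x + 1)(x - 1)(x - 5) / -64
  L_1(x) = (x + 3)(x - 1)(x - 5) / 24
  L_2(x) = (x + 3)(x + 1)(x - 5) / -32
  L_3(x) = (x + 3)(x + 1)(x - 1) / 192
Then p(x) = 159·L_0(x) + 9·L_1(x) - 13·L_2(x) - 633·L_3(x).
Expanding and collecting terms gives p(x) = -5x^3 + x^2 - 6x - 3.
Evaluating at x = 3: p(3) = -147.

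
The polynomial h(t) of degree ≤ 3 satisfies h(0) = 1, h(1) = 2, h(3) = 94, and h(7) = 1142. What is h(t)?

Write h(t) = at^3 + bt^2 + ct + d. Substituting each data point gives a linear system:
  d = 1
  a + b + c + d = 2
  27a + 9b + 3c + d = 94
  343a + 49b + 7c + d = 1142
Solving the system yields a = 3, b = 3, c = -5, d = 1.
So h(t) = 3t^3 + 3t^2 - 5t + 1.
Check: h(0) = 1. ✓

h(t) = 3t^3 + 3t^2 - 5t + 1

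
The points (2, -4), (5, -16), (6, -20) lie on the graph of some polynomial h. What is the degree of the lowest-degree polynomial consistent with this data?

1

Divided differences on the nodes 2, 5, 6:
  order 0: -4  -16  -20
  order 1: -4  -4
  order 2: 0
The order-1 divided differences are all -4 (nonzero) and every higher order vanishes, so the data lies on a polynomial of degree exactly 1.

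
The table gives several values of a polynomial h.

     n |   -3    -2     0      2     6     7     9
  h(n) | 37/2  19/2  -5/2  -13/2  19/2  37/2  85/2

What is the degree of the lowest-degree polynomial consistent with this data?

2

Divided differences on the nodes -3, -2, 0, 2, 6, 7, 9:
  order 0: 37/2  19/2  -5/2  -13/2  19/2  37/2  85/2
  order 1: -9  -6  -2  4  9  12
  order 2: 1  1  1  1  1
  order 3: 0  0  0  0
  order 4: 0  0  0
  order 5: 0  0
  order 6: 0
The order-2 divided differences are all 1 (nonzero) and every higher order vanishes, so the data lies on a polynomial of degree exactly 2.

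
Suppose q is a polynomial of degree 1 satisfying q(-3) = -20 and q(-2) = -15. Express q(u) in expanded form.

Write q(u) = au + b. Substituting each data point gives a linear system:
  -3a + b = -20
  -2a + b = -15
Solving the system yields a = 5, b = -5.
So q(u) = 5u - 5.
Check: q(-3) = -20. ✓

q(u) = 5u - 5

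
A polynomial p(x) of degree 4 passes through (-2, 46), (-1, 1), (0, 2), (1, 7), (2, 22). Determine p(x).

Write p(x) = ax^4 + bx^3 + cx^2 + dx + e. Substituting each data point gives a linear system:
  16a - 8b + 4c - 2d + e = 46
  a - b + c - d + e = 1
  e = 2
  a + b + c + d + e = 7
  16a + 8b + 4c + 2d + e = 22
Solving the system yields a = 2, b = -3, c = 0, d = 6, e = 2.
So p(x) = 2x⁴ - 3x³ + 6x + 2.
Check: p(-1) = 1. ✓

p(x) = 2x^4 - 3x^3 + 6x + 2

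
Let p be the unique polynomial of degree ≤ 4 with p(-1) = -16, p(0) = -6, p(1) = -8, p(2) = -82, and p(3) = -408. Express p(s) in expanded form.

Write p(s) = as^4 + bs^3 + cs^2 + ds + e. Substituting each data point gives a linear system:
  a - b + c - d + e = -16
  e = -6
  a + b + c + d + e = -8
  16a + 8b + 4c + 2d + e = -82
  81a + 27b + 9c + 3d + e = -408
Solving the system yields a = -5, b = 0, c = -1, d = 4, e = -6.
So p(s) = -5s^4 - s^2 + 4s - 6.
Check: p(2) = -82. ✓

p(s) = -5s^4 - s^2 + 4s - 6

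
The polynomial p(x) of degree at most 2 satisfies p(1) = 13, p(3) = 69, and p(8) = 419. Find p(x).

p(x) = 6x^2 + 4x + 3

Write p(x) = ax^2 + bx + c. Substituting each data point gives a linear system:
  a + b + c = 13
  9a + 3b + c = 69
  64a + 8b + c = 419
Solving the system yields a = 6, b = 4, c = 3.
So p(x) = 6x^2 + 4x + 3.
Check: p(1) = 13. ✓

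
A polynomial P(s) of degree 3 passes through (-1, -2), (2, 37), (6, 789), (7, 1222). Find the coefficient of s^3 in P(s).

3

Write P(s) = as^3 + bs^2 + cs + d. Substituting each data point gives a linear system:
  -a + b - c + d = -2
  8a + 4b + 2c + d = 37
  216a + 36b + 6c + d = 789
  343a + 49b + 7c + d = 1222
Solving the system yields a = 3, b = 4, c = 0, d = -3.
So P(s) = 3s³ + 4s² - 3.
The leading coefficient is 3.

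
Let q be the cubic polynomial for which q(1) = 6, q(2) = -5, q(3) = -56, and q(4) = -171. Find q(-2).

Write q(x) = ax^3 + bx^2 + cx + d. Substituting each data point gives a linear system:
  a + b + c + d = 6
  8a + 4b + 2c + d = -5
  27a + 9b + 3c + d = -56
  64a + 16b + 4c + d = -171
Solving the system yields a = -4, b = 4, c = 5, d = 1.
So q(x) = -4x³ + 4x² + 5x + 1.
Then q(-2) = 39.

39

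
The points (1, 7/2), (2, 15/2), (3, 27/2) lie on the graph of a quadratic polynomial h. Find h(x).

h(x) = x^2 + x + 3/2

Using the Lagrange interpolation formula with nodes 1, 2, 3:
  L_0(x) = (x - 2)(x - 3) / 2
  L_1(x) = (x - 1)(x - 3) / -1
  L_2(x) = (x - 1)(x - 2) / 2
Then h(x) = 7/2·L_0(x) + 15/2·L_1(x) + 27/2·L_2(x).
Expanding and collecting terms gives h(x) = x² + x + 3/2.
Check: h(3) = 27/2. ✓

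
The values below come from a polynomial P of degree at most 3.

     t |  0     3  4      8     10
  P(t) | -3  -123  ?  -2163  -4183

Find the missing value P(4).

The 4 known points determine the degree-3 polynomial uniquely.
Write P(t) = at^3 + bt^2 + ct + d. Substituting each data point gives a linear system:
  d = -3
  27a + 9b + 3c + d = -123
  512a + 64b + 8c + d = -2163
  1000a + 100b + 10c + d = -4183
Solving the system yields a = -4, b = -2, c = 2, d = -3.
So P(t) = -4t^3 - 2t^2 + 2t - 3.
Then P(4) = -283.

-283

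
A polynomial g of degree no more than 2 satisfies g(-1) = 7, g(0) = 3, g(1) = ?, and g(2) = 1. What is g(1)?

The 3 known points determine the degree-2 polynomial uniquely.
Write g(s) = as^2 + bs + c. Substituting each data point gives a linear system:
  a - b + c = 7
  c = 3
  4a + 2b + c = 1
Solving the system yields a = 1, b = -3, c = 3.
So g(s) = s^2 - 3s + 3.
Then g(1) = 1.

1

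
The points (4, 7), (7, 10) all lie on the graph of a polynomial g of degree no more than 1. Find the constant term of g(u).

3

Write g(u) = au + b. Substituting each data point gives a linear system:
  4a + b = 7
  7a + b = 10
Solving the system yields a = 1, b = 3.
So g(u) = u + 3.
The constant term is 3.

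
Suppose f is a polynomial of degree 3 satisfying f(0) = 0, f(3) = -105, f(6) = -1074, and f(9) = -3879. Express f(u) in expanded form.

Using the Lagrange interpolation formula with nodes 0, 3, 6, 9:
  L_0(u) = (u - 3)(u - 6)(u - 9) / -162
  L_1(u) = u(u - 6)(u - 9) / 54
  L_2(u) = u(u - 3)(u - 9) / -54
  L_3(u) = u(u - 3)(u - 6) / 162
Then f(u) = 0·L_0(u) - 105·L_1(u) - 1074·L_2(u) - 3879·L_3(u).
Expanding and collecting terms gives f(u) = -6u^3 + 6u^2 + u.
Check: f(6) = -1074. ✓

f(u) = -6u^3 + 6u^2 + u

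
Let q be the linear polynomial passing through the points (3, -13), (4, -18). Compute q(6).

Write q(n) = an + b. Substituting each data point gives a linear system:
  3a + b = -13
  4a + b = -18
Solving the system yields a = -5, b = 2.
So q(n) = -5n + 2.
Then q(6) = -28.

-28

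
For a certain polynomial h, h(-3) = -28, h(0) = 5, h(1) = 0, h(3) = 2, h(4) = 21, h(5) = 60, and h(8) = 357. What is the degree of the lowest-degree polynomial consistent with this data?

Divided differences on the nodes -3, 0, 1, 3, 4, 5, 8:
  order 0: -28  5  0  2  21  60  357
  order 1: 11  -5  1  19  39  99
  order 2: -4  2  6  10  15
  order 3: 1  1  1  1
  order 4: 0  0  0
  order 5: 0  0
  order 6: 0
The order-3 divided differences are all 1 (nonzero) and every higher order vanishes, so the data lies on a polynomial of degree exactly 3.

3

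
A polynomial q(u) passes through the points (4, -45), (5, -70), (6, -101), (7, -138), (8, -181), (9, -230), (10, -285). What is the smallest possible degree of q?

2

Forward differences of the values at u = 4, 5, 6, 7, 8, 9, 10:
  q  : -45  -70  -101  -138  -181  -230  -285
  Δ  : -25  -31  -37  -43  -49  -55
  Δ^2: -6  -6  -6  -6  -6
  Δ^3: 0  0  0  0
  Δ^4: 0  0  0
  Δ^5: 0  0
  Δ^6: 0
The second differences are constant (-6) and nonzero, while all higher differences vanish, so the minimal degree is 2.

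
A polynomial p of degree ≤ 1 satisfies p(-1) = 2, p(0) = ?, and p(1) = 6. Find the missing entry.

4

The 2 known points determine the degree-1 polynomial uniquely.
Write p(s) = as + b. Substituting each data point gives a linear system:
  -a + b = 2
  a + b = 6
Solving the system yields a = 2, b = 4.
So p(s) = 2s + 4.
Then p(0) = 4.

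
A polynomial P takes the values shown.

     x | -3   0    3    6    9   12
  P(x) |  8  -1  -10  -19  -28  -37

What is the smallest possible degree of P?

Forward differences of the values at x = -3, 0, 3, 6, 9, 12:
  P  : 8  -1  -10  -19  -28  -37
  Δ  : -9  -9  -9  -9  -9
  Δ^2: 0  0  0  0
  Δ^3: 0  0  0
  Δ^4: 0  0
  Δ^5: 0
The first differences are constant (-9) and nonzero, while all higher differences vanish, so the minimal degree is 1.

1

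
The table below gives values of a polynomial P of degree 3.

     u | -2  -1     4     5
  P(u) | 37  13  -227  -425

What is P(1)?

Using the Lagrange interpolation formula with nodes -2, -1, 4, 5:
  L_0(u) = (u + 1)(u - 4)(u - 5) / -42
  L_1(u) = (u + 2)(u - 4)(u - 5) / 30
  L_2(u) = (u + 2)(u + 1)(u - 5) / -30
  L_3(u) = (u + 2)(u + 1)(u - 4) / 42
Then P(u) = 37·L_0(u) + 13·L_1(u) - 227·L_2(u) - 425·L_3(u).
Expanding and collecting terms gives P(u) = -3u^3 - u^2 - 6u + 5.
Evaluating at u = 1: P(1) = -5.

-5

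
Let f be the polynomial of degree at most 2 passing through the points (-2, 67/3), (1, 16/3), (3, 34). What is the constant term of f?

3

Write f(s) = as^2 + bs + c. Substituting each data point gives a linear system:
  4a - 2b + c = 67/3
  a + b + c = 16/3
  9a + 3b + c = 34
Solving the system yields a = 4, b = -5/3, c = 3.
So f(s) = 4s^2 - (5/3)s + 3.
The constant term is 3.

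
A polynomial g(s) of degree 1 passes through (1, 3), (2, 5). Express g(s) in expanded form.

Using the Lagrange interpolation formula with nodes 1, 2:
  L_0(s) = (s - 2) / -1
  L_1(s) = (s - 1) / 1
Then g(s) = 3·L_0(s) + 5·L_1(s).
Expanding and collecting terms gives g(s) = 2s + 1.
Check: g(1) = 3. ✓

g(s) = 2s + 1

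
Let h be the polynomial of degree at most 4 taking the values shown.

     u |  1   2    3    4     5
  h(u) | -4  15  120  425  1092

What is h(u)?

Write h(u) = au^4 + bu^3 + cu^2 + du + e. Substituting each data point gives a linear system:
  a + b + c + d + e = -4
  16a + 8b + 4c + 2d + e = 15
  81a + 27b + 9c + 3d + e = 120
  256a + 64b + 16c + 4d + e = 425
  625a + 125b + 25c + 5d + e = 1092
Solving the system yields a = 2, b = -1, c = -1, d = -1, e = -3.
So h(u) = 2u^4 - u^3 - u^2 - u - 3.
Check: h(5) = 1092. ✓

h(u) = 2u^4 - u^3 - u^2 - u - 3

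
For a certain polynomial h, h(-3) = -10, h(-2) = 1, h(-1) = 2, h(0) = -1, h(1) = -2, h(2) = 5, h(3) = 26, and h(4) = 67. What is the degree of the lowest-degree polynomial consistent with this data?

3

Forward differences of the values at t = -3, -2, -1, 0, 1, 2, 3, 4:
  h  : -10  1  2  -1  -2  5  26  67
  Δ  : 11  1  -3  -1  7  21  41
  Δ^2: -10  -4  2  8  14  20
  Δ^3: 6  6  6  6  6
  Δ^4: 0  0  0  0
  Δ^5: 0  0  0
  Δ^6: 0  0
  Δ^7: 0
The third differences are constant (6) and nonzero, while all higher differences vanish, so the minimal degree is 3.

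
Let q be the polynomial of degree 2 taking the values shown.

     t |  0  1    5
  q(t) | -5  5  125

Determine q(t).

Write q(t) = at^2 + bt + c. Substituting each data point gives a linear system:
  c = -5
  a + b + c = 5
  25a + 5b + c = 125
Solving the system yields a = 4, b = 6, c = -5.
So q(t) = 4t^2 + 6t - 5.
Check: q(0) = -5. ✓

q(t) = 4t^2 + 6t - 5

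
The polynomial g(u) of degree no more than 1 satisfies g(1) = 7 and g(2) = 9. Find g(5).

15

Write g(u) = au + b. Substituting each data point gives a linear system:
  a + b = 7
  2a + b = 9
Solving the system yields a = 2, b = 5.
So g(u) = 2u + 5.
Then g(5) = 15.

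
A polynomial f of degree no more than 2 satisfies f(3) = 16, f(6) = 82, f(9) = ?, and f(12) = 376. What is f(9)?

202

The 3 known points determine the degree-2 polynomial uniquely.
Write f(n) = an^2 + bn + c. Substituting each data point gives a linear system:
  9a + 3b + c = 16
  36a + 6b + c = 82
  144a + 12b + c = 376
Solving the system yields a = 3, b = -5, c = 4.
So f(n) = 3n² - 5n + 4.
Then f(9) = 202.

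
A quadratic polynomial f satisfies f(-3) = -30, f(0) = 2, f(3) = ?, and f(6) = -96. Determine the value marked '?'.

On equispaced nodes a degree-2 polynomial has vanishing third forward difference, so
  - f(-3) + 3·f(0) - 3·f(3) + f(6) = 0.
Substituting the known values and solving for f(3):
  -3·f(3) = 60
  f(3) = -20.

-20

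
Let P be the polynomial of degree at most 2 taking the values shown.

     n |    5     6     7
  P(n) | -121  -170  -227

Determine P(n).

P(n) = -4n^2 - 5n + 4

Write P(n) = an^2 + bn + c. Substituting each data point gives a linear system:
  25a + 5b + c = -121
  36a + 6b + c = -170
  49a + 7b + c = -227
Solving the system yields a = -4, b = -5, c = 4.
So P(n) = -4n² - 5n + 4.
Check: P(7) = -227. ✓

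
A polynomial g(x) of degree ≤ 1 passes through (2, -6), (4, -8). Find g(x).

g(x) = -x - 4

Using the Lagrange interpolation formula with nodes 2, 4:
  L_0(x) = (x - 4) / -2
  L_1(x) = (x - 2) / 2
Then g(x) = -6·L_0(x) - 8·L_1(x).
Expanding and collecting terms gives g(x) = -x - 4.
Check: g(4) = -8. ✓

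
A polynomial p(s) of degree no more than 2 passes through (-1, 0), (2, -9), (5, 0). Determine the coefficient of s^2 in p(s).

1

Write p(s) = as^2 + bs + c. Substituting each data point gives a linear system:
  a - b + c = 0
  4a + 2b + c = -9
  25a + 5b + c = 0
Solving the system yields a = 1, b = -4, c = -5.
So p(s) = s^2 - 4s - 5.
The leading coefficient is 1.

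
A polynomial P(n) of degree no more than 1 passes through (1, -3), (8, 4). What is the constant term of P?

Write P(n) = an + b. Substituting each data point gives a linear system:
  a + b = -3
  8a + b = 4
Solving the system yields a = 1, b = -4.
So P(n) = n - 4.
The constant term is -4.

-4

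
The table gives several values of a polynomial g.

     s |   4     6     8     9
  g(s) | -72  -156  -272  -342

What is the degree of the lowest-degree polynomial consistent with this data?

Divided differences on the nodes 4, 6, 8, 9:
  order 0: -72  -156  -272  -342
  order 1: -42  -58  -70
  order 2: -4  -4
  order 3: 0
The order-2 divided differences are all -4 (nonzero) and every higher order vanishes, so the data lies on a polynomial of degree exactly 2.

2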